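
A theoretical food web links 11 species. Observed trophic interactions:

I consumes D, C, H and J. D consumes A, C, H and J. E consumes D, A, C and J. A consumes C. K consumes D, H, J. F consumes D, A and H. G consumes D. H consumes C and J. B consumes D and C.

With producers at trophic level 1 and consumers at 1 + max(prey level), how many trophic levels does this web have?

4

Producers (level 1): C, J.
C → A → D → B gives B level 4.
No species has a prey at level 4, so no species reaches level 5.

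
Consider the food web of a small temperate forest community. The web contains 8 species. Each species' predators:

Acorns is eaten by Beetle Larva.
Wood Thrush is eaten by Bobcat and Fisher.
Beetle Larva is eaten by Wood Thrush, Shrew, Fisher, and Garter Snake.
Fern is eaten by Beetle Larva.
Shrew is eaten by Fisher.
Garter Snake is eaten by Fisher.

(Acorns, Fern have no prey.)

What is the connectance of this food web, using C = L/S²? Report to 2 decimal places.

C = 0.16

The web has S = 8 species and L = 10 feeding links.
C = L / S² = 10 / 64 = 0.1562 ≈ 0.16.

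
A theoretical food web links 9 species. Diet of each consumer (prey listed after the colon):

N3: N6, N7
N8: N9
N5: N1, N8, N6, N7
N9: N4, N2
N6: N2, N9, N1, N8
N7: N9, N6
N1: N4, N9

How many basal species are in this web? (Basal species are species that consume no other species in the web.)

2

Basal species (no prey listed): N4, N2.
Count: 2.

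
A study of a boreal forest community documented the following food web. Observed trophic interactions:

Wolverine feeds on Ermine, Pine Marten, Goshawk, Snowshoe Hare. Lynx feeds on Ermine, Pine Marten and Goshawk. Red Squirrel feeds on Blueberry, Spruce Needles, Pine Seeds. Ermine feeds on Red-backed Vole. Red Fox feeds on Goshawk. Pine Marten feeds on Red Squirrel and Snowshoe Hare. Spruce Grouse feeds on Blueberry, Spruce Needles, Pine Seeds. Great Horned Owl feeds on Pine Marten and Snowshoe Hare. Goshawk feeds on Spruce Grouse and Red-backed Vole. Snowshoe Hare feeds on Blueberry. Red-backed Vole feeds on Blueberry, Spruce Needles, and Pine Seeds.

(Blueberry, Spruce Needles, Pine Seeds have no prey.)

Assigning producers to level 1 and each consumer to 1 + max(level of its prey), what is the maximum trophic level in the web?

Producers (level 1): Blueberry, Spruce Needles, Pine Seeds.
Blueberry → Spruce Grouse → Goshawk → Lynx gives Lynx level 4.
No species has a prey at level 4, so no species reaches level 5.

4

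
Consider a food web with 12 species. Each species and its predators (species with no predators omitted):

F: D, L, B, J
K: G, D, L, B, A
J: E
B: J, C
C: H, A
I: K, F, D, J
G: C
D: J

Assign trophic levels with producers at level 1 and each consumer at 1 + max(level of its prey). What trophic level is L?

I is a producer → level 1.
K eats I → level 2.
L eats K (level 2); other prey at levels: F 2 → level 3.

Trophic level 3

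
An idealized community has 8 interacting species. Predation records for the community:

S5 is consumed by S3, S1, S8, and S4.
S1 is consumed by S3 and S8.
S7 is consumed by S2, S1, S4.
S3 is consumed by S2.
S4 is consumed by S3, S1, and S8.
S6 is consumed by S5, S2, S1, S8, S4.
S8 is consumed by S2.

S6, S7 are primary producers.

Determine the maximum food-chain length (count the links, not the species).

One longest chain: S6 → S5 → S4 → S1 → S3 → S2.
It has 6 species and 5 links.

5 links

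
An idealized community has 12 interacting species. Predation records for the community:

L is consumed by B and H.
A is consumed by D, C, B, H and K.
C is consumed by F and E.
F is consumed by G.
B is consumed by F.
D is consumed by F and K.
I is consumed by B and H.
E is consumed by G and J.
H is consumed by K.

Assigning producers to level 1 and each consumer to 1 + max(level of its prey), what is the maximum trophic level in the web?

Producers (level 1): L, I, A.
A → C → E → J gives J level 4.
No species has a prey at level 4, so no species reaches level 5.

4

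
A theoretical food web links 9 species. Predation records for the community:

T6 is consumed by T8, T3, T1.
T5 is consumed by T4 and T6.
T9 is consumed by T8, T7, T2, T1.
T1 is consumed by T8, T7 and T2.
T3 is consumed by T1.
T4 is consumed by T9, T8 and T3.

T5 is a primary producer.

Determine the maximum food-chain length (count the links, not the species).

One longest chain: T5 → T4 → T9 → T1 → T8.
It has 5 species and 4 links.

4 links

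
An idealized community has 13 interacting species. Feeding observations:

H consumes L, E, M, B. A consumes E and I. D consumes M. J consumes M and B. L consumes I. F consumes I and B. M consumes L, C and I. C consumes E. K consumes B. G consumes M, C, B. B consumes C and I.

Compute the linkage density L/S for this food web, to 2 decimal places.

There are L = 22 links among S = 13 species.
L/S = 22/13 = 1.6923 ≈ 1.69.

L/S = 1.69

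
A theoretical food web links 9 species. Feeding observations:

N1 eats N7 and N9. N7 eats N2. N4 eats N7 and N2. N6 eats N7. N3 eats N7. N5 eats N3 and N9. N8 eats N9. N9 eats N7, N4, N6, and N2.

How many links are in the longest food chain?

One longest chain: N2 → N7 → N4 → N9 → N5.
It has 5 species and 4 links.

4 links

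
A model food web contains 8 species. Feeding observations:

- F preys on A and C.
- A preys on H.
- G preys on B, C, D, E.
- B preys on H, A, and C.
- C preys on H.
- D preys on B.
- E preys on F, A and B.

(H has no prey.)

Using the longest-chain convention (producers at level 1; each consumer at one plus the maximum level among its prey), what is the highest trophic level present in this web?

Producers (level 1): H.
H → A → B → D → G gives G level 5.
No species has a prey at level 5, so no species reaches level 6.

5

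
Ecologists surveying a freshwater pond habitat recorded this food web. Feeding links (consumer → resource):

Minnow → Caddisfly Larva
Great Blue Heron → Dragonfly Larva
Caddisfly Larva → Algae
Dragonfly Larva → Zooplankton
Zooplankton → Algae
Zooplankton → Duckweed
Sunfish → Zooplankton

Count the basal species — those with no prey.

2

Basal species (no prey listed): Algae, Duckweed.
Count: 2.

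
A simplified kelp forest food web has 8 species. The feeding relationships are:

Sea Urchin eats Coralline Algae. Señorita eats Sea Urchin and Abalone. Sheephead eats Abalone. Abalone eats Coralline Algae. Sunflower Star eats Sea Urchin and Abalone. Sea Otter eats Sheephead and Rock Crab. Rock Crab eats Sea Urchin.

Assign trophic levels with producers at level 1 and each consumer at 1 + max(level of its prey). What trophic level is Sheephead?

Coralline Algae is a producer → level 1.
Abalone eats Coralline Algae → level 2.
Sheephead eats Abalone → level 3.

Trophic level 3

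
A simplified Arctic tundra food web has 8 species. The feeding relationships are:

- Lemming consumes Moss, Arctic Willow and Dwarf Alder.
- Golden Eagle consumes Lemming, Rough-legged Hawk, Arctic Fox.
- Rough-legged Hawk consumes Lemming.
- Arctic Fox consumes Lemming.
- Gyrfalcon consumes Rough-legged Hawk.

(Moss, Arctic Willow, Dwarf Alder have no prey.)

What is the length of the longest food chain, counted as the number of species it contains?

4 species

One longest chain: Moss → Lemming → Rough-legged Hawk → Golden Eagle.
It has 4 species and 3 links.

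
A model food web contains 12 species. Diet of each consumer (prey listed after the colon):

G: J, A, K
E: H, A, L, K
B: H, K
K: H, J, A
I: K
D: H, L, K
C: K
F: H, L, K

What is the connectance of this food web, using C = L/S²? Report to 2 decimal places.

C = 0.14

The web has S = 12 species and L = 20 feeding links.
C = L / S² = 20 / 144 = 0.1389 ≈ 0.14.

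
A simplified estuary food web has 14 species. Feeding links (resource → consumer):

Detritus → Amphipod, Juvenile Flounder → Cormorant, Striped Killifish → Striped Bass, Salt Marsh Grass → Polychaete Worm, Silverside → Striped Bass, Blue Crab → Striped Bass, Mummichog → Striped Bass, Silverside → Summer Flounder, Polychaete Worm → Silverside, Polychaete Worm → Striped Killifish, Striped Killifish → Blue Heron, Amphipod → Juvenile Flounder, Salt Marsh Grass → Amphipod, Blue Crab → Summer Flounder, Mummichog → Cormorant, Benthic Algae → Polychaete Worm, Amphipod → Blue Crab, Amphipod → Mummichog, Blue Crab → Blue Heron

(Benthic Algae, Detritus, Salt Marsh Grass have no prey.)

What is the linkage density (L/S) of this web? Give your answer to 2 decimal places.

There are L = 19 links among S = 14 species.
L/S = 19/14 = 1.3571 ≈ 1.36.

L/S = 1.36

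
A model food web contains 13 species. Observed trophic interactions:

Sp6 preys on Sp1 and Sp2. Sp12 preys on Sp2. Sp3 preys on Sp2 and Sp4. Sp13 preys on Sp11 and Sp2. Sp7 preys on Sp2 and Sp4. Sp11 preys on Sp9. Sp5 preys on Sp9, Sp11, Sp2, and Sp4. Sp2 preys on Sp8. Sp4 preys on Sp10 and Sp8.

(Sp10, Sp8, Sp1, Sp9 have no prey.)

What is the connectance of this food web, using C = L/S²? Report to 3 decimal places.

The web has S = 13 species and L = 17 feeding links.
C = L / S² = 17 / 169 = 0.1006 ≈ 0.101.

C = 0.101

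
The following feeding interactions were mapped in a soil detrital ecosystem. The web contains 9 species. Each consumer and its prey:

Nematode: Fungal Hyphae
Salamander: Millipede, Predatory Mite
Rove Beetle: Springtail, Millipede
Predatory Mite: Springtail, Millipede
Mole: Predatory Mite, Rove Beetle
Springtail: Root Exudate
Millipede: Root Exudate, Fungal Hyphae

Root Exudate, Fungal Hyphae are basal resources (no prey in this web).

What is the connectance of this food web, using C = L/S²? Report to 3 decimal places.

C = 0.148

The web has S = 9 species and L = 12 feeding links.
C = L / S² = 12 / 81 = 0.1481 ≈ 0.148.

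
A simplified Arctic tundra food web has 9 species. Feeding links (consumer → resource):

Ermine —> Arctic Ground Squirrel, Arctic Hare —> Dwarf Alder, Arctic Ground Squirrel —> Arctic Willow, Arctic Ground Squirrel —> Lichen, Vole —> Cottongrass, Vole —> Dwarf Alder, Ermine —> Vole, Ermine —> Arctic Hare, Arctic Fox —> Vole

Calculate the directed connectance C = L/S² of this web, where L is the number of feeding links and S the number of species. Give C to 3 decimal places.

The web has S = 9 species and L = 9 feeding links.
C = L / S² = 9 / 81 = 0.1111 ≈ 0.111.

C = 0.111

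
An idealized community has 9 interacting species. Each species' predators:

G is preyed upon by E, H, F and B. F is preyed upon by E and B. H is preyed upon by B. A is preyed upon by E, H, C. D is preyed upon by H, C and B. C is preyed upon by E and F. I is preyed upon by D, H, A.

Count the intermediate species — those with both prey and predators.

Intermediate species (has both prey and predators): D, A, H, C, F.
Count: 5.

5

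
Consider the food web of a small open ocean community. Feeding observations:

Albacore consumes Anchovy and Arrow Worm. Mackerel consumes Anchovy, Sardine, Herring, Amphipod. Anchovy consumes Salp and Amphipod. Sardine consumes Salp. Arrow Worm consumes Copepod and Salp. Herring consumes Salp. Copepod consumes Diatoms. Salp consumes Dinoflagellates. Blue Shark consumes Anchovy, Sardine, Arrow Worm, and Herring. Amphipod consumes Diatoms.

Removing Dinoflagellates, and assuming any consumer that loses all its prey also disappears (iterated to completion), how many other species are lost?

Remove Dinoflagellates.
Round 1: Salp (all prey gone) → extinct.
Round 2: Herring (all prey gone), Sardine (all prey gone) → extinct.
No further losses. Total secondary extinctions: 3.

3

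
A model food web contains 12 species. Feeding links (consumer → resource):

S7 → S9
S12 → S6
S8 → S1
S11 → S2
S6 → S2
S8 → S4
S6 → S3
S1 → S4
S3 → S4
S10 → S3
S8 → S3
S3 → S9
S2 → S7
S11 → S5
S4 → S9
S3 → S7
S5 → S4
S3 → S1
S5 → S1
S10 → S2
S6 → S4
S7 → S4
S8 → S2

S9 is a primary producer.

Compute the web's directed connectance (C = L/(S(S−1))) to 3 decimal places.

The web has S = 12 species and L = 23 feeding links.
C = L / (S(S−1)) = 23 / 132 = 0.1742 ≈ 0.174.

C = 0.174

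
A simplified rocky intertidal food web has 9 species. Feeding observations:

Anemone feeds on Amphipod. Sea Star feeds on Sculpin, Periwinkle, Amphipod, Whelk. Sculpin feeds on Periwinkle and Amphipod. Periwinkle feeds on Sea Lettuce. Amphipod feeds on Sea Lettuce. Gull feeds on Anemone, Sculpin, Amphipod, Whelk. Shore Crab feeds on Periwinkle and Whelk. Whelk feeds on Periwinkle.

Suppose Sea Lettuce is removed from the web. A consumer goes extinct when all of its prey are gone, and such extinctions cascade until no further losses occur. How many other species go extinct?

8

Remove Sea Lettuce.
Round 1: Periwinkle (all prey gone), Amphipod (all prey gone) → extinct.
Round 2: Sculpin (all prey gone), Whelk (all prey gone), Anemone (all prey gone) → extinct.
Round 3: Sea Star (all prey gone), Gull (all prey gone), Shore Crab (all prey gone) → extinct.
No further losses. Total secondary extinctions: 8.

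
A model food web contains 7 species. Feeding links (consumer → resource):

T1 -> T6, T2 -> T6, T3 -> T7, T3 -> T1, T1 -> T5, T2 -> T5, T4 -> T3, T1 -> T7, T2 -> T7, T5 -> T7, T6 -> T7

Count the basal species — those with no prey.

Basal species (no prey listed): T7.
Count: 1.

1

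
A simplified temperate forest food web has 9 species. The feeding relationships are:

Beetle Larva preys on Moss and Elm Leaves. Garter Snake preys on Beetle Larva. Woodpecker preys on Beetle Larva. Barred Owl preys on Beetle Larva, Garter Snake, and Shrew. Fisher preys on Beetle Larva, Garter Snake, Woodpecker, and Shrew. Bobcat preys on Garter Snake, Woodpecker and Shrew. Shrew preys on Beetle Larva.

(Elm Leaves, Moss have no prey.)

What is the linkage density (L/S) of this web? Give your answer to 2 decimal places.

There are L = 15 links among S = 9 species.
L/S = 15/9 = 1.6667 ≈ 1.67.

L/S = 1.67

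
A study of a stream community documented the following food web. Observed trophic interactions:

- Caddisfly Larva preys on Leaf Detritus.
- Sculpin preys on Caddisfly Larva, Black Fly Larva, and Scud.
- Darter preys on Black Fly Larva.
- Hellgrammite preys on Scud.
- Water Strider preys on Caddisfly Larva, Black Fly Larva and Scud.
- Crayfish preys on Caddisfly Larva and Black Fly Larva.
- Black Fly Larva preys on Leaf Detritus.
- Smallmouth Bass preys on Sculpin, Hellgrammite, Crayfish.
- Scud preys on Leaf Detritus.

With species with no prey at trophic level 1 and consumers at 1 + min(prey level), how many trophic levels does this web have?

4

Basal resources (level 1): Leaf Detritus.
Following each consumer down to its lowest-level prey: Leaf Detritus → Scud → Hellgrammite → Smallmouth Bass (levels 1 through 4).
All prey of Smallmouth Bass (Hellgrammite 3, Sculpin 3, Crayfish 3) are at level 3 or above, so Smallmouth Bass is at level 1 + 3 = 4.
Every consumer has at least one prey at level 3 or below, so none exceeds level 4.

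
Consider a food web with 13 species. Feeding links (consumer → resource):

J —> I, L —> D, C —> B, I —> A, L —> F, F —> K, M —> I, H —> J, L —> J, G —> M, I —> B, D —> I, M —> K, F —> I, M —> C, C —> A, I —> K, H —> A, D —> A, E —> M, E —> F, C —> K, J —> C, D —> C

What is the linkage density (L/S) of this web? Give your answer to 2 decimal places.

There are L = 24 links among S = 13 species.
L/S = 24/13 = 1.8462 ≈ 1.85.

L/S = 1.85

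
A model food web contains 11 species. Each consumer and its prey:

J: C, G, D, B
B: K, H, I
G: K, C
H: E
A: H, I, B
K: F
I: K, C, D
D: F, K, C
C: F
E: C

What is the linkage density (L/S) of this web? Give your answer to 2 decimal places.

There are L = 22 links among S = 11 species.
L/S = 22/11 = 2.0000 ≈ 2.00.

L/S = 2.00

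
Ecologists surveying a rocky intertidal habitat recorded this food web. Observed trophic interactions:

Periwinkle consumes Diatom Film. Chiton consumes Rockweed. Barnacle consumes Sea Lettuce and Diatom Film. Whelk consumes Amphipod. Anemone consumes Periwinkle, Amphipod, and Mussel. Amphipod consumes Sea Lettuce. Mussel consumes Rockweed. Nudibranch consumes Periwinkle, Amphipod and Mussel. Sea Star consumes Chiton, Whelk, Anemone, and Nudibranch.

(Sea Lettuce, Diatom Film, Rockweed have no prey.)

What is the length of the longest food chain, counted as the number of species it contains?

One longest chain: Sea Lettuce → Amphipod → Anemone → Sea Star.
It has 4 species and 3 links.

4 species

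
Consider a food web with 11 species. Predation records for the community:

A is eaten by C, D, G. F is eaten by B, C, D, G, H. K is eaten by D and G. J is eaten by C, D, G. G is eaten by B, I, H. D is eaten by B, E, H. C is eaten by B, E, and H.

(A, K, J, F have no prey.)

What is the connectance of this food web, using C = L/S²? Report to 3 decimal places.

C = 0.182

The web has S = 11 species and L = 22 feeding links.
C = L / S² = 22 / 121 = 0.1818 ≈ 0.182.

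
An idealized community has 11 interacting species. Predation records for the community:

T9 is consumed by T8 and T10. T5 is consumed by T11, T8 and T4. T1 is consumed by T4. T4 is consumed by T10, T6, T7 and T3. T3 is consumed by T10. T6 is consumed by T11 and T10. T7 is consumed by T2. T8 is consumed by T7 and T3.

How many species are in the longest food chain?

4 species

One longest chain: T1 → T4 → T3 → T10.
It has 4 species and 3 links.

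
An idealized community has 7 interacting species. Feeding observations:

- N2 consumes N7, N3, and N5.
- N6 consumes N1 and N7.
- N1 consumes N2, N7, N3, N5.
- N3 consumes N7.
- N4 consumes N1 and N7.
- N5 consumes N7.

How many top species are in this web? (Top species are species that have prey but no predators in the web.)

2

Top species (has prey, but nothing eats it): N6, N4.
Count: 2.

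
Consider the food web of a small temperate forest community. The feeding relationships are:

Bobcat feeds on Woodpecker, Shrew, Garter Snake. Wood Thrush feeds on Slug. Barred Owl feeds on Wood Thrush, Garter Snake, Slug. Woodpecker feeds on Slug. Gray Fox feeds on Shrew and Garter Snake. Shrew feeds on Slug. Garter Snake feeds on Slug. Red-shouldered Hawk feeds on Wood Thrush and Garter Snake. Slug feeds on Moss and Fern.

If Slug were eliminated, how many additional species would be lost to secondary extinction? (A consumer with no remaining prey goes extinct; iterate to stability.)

Remove Slug.
Round 1: Shrew (all prey gone), Garter Snake (all prey gone), Woodpecker (all prey gone), Wood Thrush (all prey gone) → extinct.
Round 2: Barred Owl (all prey gone), Red-shouldered Hawk (all prey gone), Bobcat (all prey gone), Gray Fox (all prey gone) → extinct.
No further losses. Total secondary extinctions: 8.

8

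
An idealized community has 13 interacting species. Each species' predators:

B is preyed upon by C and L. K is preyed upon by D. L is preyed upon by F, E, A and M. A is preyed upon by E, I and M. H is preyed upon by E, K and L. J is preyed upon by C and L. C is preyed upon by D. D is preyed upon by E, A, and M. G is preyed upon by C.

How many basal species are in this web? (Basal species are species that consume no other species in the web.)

Basal species (no prey listed): B, J, G, H.
Count: 4.

4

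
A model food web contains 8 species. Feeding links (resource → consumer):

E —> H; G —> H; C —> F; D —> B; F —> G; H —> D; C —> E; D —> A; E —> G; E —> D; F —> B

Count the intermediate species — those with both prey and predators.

5

Intermediate species (has both prey and predators): F, E, G, H, D.
Count: 5.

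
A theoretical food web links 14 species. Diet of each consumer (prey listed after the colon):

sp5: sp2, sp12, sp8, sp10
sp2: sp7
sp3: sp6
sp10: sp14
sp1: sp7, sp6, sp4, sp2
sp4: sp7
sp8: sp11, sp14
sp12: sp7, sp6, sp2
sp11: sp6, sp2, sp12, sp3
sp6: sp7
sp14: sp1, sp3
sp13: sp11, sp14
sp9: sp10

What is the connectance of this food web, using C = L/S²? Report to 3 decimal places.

The web has S = 14 species and L = 27 feeding links.
C = L / S² = 27 / 196 = 0.1378 ≈ 0.138.

C = 0.138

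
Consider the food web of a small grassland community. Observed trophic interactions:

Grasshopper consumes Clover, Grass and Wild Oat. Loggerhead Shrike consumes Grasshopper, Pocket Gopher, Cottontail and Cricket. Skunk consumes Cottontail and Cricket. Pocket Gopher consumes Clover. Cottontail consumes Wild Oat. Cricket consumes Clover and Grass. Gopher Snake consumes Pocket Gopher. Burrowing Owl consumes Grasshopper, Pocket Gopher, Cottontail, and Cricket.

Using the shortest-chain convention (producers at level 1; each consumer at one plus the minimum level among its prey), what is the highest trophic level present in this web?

3

Producers (level 1): Grass, Clover, Wild Oat.
Following each consumer down to its lowest-level prey: Grass → Cricket → Loggerhead Shrike (levels 1 through 3).
All prey of Loggerhead Shrike (Cricket 2, Pocket Gopher 2, Grasshopper 2, Cottontail 2) are at level 2 or above, so Loggerhead Shrike is at level 1 + 2 = 3.
Every consumer has at least one prey at level 2 or below, so none exceeds level 3.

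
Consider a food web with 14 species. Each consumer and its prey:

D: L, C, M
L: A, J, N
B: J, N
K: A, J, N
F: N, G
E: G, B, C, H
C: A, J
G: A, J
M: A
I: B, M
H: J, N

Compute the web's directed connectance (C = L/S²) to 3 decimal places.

C = 0.133

The web has S = 14 species and L = 26 feeding links.
C = L / S² = 26 / 196 = 0.1327 ≈ 0.133.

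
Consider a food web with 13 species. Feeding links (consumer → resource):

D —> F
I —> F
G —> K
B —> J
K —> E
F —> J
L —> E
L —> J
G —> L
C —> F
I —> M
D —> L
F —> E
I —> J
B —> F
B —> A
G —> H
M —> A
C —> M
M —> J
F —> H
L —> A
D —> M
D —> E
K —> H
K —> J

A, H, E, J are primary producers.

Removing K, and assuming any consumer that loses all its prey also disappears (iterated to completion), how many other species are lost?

0

Remove K.
Every predator of it retains at least one other prey: G still has H, L.
No consumer loses all prey, so no secondary extinctions occur.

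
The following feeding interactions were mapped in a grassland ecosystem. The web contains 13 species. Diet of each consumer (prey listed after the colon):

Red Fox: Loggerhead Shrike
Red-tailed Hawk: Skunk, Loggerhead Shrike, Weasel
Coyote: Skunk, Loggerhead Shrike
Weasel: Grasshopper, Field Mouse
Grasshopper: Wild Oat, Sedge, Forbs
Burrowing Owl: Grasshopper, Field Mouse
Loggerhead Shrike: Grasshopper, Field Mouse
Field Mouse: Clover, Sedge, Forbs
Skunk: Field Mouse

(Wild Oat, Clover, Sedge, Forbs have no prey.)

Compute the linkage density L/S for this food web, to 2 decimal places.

There are L = 19 links among S = 13 species.
L/S = 19/13 = 1.4615 ≈ 1.46.

L/S = 1.46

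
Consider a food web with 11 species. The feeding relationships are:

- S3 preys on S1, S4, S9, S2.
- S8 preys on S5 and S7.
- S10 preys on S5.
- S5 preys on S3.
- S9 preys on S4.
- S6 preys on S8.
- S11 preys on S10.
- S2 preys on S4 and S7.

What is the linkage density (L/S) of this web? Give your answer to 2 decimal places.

There are L = 13 links among S = 11 species.
L/S = 13/11 = 1.1818 ≈ 1.18.

L/S = 1.18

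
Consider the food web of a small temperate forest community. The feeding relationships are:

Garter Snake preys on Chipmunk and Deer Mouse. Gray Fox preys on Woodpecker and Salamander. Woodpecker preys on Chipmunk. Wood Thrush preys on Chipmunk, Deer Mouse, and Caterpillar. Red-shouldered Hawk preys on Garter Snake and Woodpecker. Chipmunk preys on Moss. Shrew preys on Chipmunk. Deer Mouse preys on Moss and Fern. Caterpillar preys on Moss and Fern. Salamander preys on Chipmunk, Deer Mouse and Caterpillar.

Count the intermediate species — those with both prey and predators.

Intermediate species (has both prey and predators): Deer Mouse, Caterpillar, Chipmunk, Woodpecker, Garter Snake, Salamander.
Count: 6.

6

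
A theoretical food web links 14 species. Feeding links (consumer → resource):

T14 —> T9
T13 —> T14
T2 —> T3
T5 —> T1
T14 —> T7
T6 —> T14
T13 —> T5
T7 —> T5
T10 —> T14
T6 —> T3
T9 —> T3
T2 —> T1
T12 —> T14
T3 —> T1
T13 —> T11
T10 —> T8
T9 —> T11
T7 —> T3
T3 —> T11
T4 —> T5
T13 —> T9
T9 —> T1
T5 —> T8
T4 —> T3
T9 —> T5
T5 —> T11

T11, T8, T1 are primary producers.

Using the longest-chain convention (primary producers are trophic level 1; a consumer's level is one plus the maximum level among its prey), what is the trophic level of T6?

T11 is a producer → level 1.
T3 eats T11 (level 1); other prey at levels: T1 1 → level 2.
T9 eats T3 (level 2); other prey at levels: T11 1, T1 1, T5 2 → level 3.
T14 eats T9 (level 3); other prey at levels: T7 3 → level 4.
T6 eats T14 (level 4); other prey at levels: T3 2 → level 5.

Trophic level 5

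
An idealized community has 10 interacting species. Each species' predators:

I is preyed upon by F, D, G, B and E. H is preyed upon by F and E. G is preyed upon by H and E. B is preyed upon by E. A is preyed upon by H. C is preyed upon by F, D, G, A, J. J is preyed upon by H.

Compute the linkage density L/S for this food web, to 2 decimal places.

L/S = 1.70

There are L = 17 links among S = 10 species.
L/S = 17/10 = 1.7000 ≈ 1.70.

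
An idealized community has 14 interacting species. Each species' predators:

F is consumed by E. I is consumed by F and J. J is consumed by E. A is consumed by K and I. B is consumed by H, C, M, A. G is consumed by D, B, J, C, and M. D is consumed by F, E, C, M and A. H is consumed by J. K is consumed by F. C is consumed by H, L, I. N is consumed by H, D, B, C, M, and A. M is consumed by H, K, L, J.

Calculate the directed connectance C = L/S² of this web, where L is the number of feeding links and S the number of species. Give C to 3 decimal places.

The web has S = 14 species and L = 35 feeding links.
C = L / S² = 35 / 196 = 0.1786 ≈ 0.179.

C = 0.179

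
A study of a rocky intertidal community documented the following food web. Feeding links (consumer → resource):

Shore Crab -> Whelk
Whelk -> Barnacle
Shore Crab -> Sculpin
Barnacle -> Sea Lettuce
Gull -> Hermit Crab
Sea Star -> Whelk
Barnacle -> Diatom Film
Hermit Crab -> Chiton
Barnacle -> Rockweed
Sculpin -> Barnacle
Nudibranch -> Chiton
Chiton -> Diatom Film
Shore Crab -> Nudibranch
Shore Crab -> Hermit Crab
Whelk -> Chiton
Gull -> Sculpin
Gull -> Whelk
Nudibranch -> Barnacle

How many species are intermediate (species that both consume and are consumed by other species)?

Intermediate species (has both prey and predators): Barnacle, Chiton, Hermit Crab, Sculpin, Whelk, Nudibranch.
Count: 6.

6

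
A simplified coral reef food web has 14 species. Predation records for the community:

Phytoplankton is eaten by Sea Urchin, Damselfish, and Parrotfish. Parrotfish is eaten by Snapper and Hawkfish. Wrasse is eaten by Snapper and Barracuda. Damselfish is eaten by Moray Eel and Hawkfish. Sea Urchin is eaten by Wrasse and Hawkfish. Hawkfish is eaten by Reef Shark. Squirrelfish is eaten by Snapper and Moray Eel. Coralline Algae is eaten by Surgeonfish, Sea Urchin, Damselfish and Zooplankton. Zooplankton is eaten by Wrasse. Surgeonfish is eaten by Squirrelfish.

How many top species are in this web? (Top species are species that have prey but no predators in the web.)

4

Top species (has prey, but nothing eats it): Reef Shark, Barracuda, Moray Eel, Snapper.
Count: 4.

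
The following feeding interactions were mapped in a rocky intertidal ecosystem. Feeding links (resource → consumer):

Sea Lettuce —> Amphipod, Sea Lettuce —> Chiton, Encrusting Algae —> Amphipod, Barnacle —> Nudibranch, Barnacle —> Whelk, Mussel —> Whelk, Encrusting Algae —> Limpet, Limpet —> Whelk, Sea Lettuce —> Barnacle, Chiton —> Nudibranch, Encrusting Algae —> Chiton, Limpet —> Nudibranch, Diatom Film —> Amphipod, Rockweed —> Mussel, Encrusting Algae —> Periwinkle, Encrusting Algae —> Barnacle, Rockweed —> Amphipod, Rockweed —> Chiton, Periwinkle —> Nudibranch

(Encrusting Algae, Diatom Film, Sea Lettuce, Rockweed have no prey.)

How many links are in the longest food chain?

2 links

One longest chain: Encrusting Algae → Limpet → Nudibranch.
It has 3 species and 2 links.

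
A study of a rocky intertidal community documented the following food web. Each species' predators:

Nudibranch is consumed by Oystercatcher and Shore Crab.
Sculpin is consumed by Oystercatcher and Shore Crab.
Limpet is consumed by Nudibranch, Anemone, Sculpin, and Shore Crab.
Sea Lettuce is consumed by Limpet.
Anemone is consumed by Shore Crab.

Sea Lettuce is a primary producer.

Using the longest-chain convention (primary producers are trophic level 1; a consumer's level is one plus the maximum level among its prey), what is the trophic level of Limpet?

Sea Lettuce is a producer → level 1.
Limpet eats Sea Lettuce → level 2.

Trophic level 2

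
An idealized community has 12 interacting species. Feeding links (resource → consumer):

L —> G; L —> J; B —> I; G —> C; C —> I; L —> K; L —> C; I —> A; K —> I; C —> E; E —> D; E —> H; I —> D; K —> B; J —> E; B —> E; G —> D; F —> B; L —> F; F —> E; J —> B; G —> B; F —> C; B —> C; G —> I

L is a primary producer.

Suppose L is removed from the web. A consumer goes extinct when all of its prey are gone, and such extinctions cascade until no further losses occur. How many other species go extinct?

11

Remove L.
Round 1: G (all prey gone), K (all prey gone), F (all prey gone), J (all prey gone) → extinct.
Round 2: B (all prey gone) → extinct.
Round 3: C (all prey gone) → extinct.
Round 4: E (all prey gone), I (all prey gone) → extinct.
Round 5: A (all prey gone), H (all prey gone), D (all prey gone) → extinct.
No further losses. Total secondary extinctions: 11.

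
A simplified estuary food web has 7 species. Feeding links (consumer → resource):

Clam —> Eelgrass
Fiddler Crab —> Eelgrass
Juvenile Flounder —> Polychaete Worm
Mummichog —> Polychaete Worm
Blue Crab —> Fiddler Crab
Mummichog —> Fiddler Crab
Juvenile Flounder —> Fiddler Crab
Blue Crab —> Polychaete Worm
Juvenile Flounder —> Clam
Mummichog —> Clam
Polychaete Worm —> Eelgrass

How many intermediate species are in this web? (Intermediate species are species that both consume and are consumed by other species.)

Intermediate species (has both prey and predators): Polychaete Worm, Fiddler Crab, Clam.
Count: 3.

3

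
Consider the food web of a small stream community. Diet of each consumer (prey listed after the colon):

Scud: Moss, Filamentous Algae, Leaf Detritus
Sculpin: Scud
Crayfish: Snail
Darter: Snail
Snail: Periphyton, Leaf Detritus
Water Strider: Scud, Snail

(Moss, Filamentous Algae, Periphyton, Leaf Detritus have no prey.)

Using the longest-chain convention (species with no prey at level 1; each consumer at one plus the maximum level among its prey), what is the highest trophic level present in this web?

Basal resources (level 1): Moss, Filamentous Algae, Periphyton, Leaf Detritus.
Periphyton → Snail → Darter gives Darter level 3.
No species has a prey at level 3, so no species reaches level 4.

3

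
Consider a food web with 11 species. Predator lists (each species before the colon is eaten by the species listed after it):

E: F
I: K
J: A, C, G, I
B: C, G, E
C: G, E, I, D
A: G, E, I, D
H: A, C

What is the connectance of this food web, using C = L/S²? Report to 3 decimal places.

C = 0.157

The web has S = 11 species and L = 19 feeding links.
C = L / S² = 19 / 121 = 0.1570 ≈ 0.157.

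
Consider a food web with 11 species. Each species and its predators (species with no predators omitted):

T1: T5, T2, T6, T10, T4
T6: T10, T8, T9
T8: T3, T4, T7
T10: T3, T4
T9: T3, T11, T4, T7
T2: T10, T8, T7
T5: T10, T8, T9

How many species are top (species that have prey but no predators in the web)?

4

Top species (has prey, but nothing eats it): T3, T11, T4, T7.
Count: 4.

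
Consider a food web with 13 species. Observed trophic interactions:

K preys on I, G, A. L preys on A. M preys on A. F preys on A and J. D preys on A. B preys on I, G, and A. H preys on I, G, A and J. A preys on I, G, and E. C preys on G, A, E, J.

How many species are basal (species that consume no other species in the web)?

4

Basal species (no prey listed): G, E, I, J.
Count: 4.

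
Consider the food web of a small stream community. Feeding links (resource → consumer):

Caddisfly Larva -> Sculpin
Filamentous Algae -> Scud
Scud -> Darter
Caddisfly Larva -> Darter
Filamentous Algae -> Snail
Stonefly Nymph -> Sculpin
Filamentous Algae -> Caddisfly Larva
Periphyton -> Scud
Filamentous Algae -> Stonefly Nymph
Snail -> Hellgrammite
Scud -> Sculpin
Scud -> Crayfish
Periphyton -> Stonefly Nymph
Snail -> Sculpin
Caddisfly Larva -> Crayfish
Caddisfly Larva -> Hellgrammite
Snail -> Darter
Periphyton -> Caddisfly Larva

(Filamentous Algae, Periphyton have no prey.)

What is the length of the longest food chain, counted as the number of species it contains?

One longest chain: Filamentous Algae → Stonefly Nymph → Sculpin.
It has 3 species and 2 links.

3 species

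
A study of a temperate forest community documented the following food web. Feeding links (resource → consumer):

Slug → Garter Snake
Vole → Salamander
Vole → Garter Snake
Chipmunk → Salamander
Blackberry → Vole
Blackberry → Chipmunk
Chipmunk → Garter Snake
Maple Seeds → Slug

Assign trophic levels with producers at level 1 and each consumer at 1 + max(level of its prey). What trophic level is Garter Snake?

Trophic level 3

Maple Seeds is a producer → level 1.
Slug eats Maple Seeds → level 2.
Garter Snake eats Slug (level 2); other prey at levels: Vole 2, Chipmunk 2 → level 3.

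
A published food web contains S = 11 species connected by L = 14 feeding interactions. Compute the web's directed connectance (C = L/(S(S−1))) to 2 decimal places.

The web has S = 11 species and L = 14 feeding links.
C = L / (S(S−1)) = 14 / 110 = 0.1273 ≈ 0.13.

C = 0.13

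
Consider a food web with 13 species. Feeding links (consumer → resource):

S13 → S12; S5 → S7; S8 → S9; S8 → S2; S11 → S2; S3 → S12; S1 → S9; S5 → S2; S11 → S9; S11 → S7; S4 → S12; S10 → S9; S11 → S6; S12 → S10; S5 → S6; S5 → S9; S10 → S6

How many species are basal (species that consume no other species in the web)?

Basal species (no prey listed): S9, S7, S2, S6.
Count: 4.

4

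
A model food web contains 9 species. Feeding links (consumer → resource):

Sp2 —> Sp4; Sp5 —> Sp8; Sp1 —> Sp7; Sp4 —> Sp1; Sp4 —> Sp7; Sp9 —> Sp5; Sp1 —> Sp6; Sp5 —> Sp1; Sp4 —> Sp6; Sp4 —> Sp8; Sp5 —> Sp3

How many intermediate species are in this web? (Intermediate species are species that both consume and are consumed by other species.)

Intermediate species (has both prey and predators): Sp1, Sp4, Sp5.
Count: 3.

3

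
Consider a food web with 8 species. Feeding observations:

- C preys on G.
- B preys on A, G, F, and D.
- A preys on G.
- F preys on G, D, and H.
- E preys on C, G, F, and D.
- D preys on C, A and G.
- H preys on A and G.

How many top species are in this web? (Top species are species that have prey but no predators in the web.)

Top species (has prey, but nothing eats it): E, B.
Count: 2.

2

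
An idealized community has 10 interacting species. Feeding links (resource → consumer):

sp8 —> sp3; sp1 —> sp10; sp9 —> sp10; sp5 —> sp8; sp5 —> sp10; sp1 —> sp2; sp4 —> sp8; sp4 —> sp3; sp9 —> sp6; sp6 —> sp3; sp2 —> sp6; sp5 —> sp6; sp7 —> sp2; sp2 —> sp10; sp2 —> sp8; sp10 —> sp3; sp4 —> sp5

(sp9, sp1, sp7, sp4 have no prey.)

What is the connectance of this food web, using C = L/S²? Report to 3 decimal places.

The web has S = 10 species and L = 17 feeding links.
C = L / S² = 17 / 100 = 0.1700 ≈ 0.170.

C = 0.170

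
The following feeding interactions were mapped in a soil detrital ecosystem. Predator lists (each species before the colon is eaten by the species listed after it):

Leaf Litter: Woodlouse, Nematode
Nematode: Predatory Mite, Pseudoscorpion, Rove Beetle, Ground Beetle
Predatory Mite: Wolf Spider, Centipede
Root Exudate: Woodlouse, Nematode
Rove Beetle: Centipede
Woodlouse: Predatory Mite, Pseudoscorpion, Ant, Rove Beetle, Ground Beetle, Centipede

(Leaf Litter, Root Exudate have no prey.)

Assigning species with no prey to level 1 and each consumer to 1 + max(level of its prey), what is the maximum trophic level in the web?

Basal resources (level 1): Leaf Litter, Root Exudate.
Leaf Litter → Woodlouse → Predatory Mite → Wolf Spider gives Wolf Spider level 4.
No species has a prey at level 4, so no species reaches level 5.

4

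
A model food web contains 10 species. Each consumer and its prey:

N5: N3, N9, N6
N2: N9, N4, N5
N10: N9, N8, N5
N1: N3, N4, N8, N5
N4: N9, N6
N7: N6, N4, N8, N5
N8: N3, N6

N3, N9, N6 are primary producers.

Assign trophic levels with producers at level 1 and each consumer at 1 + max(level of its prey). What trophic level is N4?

N9 is a producer → level 1.
N4 eats N9 (level 1); other prey at levels: N6 1 → level 2.

Trophic level 2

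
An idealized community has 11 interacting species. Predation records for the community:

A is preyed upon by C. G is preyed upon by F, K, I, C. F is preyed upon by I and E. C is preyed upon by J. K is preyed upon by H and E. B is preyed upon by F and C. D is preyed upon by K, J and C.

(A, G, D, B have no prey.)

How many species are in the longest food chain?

One longest chain: A → C → J.
It has 3 species and 2 links.

3 species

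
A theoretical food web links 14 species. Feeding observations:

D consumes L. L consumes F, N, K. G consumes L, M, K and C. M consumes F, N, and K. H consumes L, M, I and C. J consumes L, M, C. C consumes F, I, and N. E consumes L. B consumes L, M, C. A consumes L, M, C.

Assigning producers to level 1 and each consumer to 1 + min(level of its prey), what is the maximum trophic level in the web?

Producers (level 1): F, N, I, K.
Following each consumer down to its lowest-level prey: F → L → E (levels 1 through 3).
All prey of E (L 2) are at level 2 or above, so E is at level 1 + 2 = 3.
Every consumer has at least one prey at level 2 or below, so none exceeds level 3.

3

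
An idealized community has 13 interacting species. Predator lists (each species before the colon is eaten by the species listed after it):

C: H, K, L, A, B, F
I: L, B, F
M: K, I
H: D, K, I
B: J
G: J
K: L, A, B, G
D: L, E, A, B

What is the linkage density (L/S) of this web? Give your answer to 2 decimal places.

There are L = 24 links among S = 13 species.
L/S = 24/13 = 1.8462 ≈ 1.85.

L/S = 1.85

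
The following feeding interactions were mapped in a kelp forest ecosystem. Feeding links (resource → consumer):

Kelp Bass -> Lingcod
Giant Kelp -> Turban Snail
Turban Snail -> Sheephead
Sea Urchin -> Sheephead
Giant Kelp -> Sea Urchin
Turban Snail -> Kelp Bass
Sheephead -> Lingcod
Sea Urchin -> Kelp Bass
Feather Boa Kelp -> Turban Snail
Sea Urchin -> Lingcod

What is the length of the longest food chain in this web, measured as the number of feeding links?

One longest chain: Feather Boa Kelp → Turban Snail → Kelp Bass → Lingcod.
It has 4 species and 3 links.

3 links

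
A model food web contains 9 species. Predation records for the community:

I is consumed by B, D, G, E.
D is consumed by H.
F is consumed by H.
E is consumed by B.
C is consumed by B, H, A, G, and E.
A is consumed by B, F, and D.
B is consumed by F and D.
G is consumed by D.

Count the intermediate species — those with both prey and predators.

Intermediate species (has both prey and predators): A, G, E, B, D, F.
Count: 6.

6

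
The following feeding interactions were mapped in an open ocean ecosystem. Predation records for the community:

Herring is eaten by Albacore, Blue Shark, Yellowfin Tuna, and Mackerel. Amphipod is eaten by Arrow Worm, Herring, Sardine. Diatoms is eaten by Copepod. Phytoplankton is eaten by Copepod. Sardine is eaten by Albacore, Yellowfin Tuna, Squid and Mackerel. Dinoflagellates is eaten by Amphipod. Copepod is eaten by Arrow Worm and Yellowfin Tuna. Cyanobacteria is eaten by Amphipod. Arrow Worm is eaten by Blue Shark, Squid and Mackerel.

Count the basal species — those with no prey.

4

Basal species (no prey listed): Cyanobacteria, Diatoms, Phytoplankton, Dinoflagellates.
Count: 4.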